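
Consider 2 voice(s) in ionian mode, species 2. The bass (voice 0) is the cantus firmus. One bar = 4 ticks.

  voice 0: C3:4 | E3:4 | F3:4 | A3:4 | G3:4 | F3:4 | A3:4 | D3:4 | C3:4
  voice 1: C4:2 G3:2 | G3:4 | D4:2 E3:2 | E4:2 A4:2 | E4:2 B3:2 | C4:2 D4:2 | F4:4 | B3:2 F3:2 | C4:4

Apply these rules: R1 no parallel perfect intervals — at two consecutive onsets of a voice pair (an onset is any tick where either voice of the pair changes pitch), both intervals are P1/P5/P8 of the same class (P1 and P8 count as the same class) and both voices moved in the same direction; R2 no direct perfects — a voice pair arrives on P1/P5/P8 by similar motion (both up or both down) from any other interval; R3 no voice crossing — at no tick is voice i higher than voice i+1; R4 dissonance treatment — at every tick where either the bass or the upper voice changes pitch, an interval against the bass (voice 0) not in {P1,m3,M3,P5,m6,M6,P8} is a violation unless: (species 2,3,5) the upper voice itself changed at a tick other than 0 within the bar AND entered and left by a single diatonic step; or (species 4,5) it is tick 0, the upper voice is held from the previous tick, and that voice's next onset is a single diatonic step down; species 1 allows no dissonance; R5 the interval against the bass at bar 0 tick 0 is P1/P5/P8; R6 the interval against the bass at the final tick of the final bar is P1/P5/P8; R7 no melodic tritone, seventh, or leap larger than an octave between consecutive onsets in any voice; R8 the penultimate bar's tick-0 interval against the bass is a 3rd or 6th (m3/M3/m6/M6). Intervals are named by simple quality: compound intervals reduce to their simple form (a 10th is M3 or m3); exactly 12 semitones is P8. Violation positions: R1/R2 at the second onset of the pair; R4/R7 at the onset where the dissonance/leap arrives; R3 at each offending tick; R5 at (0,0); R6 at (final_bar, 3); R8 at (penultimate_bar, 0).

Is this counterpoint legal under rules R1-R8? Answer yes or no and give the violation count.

bar 0: v0=C3 v1=C4 (P8)
bar 1: v0=E3 v1=G3 (m3)
bar 2: v0=F3 v1=D4 (M6)
bar 3: v0=A3 v1=E4 (P5)
bar 4: v0=G3 v1=E4 (M6)
bar 5: v0=F3 v1=C4 (P5)
bar 6: v0=A3 v1=F4 (m6)
bar 7: v0=D3 v1=B3 (M6)
bar 8: v0=C3 v1=C4 (P8)
  R3 @ bar2.2: F3 above E3
  R4 @ bar2.2: F3/E3 m2 untreated
  R7 @ bar2.2: D4->E3 leap 10st
  R3 @ bar2.3: F3 above E3
  R2 @ bar3.0: F3/E3 m2 -> A3/E4 P5 similar
  R7 @ bar7.0: F4->B3 leap 6st
  R7 @ bar7.2: B3->F3 leap 6st

No (7 violations)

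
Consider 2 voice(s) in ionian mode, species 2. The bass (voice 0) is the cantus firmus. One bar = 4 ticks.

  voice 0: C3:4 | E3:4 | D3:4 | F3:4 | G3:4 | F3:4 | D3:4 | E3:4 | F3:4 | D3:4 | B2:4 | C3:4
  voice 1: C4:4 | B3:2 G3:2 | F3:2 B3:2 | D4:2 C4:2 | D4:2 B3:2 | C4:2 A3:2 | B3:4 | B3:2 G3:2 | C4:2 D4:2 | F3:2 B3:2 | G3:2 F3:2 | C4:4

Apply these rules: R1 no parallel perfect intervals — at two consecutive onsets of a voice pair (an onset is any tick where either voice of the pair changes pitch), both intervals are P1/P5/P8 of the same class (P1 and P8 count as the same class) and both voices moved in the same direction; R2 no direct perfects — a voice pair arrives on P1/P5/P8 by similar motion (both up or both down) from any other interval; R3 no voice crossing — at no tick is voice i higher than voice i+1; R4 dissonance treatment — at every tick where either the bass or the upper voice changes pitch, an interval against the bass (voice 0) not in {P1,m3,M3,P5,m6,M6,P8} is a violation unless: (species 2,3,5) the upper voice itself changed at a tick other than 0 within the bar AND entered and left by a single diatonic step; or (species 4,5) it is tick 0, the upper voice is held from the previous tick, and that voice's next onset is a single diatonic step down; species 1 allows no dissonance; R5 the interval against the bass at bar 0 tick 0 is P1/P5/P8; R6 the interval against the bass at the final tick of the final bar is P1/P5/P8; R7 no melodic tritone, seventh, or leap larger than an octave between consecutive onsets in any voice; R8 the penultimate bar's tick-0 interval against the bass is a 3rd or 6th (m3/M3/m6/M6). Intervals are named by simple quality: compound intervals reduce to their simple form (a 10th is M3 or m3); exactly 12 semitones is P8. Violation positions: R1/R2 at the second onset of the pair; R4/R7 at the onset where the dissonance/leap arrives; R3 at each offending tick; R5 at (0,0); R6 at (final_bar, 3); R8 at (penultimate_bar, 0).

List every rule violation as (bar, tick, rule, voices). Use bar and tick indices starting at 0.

bar 0: v0=C3 v1=C4 downbeat P8
bar 1: v0=E3 v1=B3 downbeat P5
bar 2: v0=D3 v1=F3 downbeat m3
bar 3: v0=F3 v1=D4 downbeat M6
bar 4: v0=G3 v1=D4 downbeat P5
bar 5: v0=F3 v1=C4 downbeat P5
bar 6: v0=D3 v1=B3 downbeat M6
bar 7: v0=E3 v1=B3 downbeat P5
bar 8: v0=F3 v1=C4 downbeat P5
bar 9: v0=D3 v1=F3 downbeat m3
bar 10: v0=B2 v1=G3 downbeat m6
bar 11: v0=C3 v1=C4 downbeat P8
  -> R7 @ bar 2 tick 2 v(1,): F3->B3 leap 6st
  -> R1 @ bar 4 tick 0 v(0, 1): F3/C4 P5 -> G3/D4 P5 similar
  -> R2 @ bar 8 tick 0 v(0, 1): E3/G3 m3 -> F3/C4 P5 similar
  -> R7 @ bar 9 tick 2 v(1,): F3->B3 leap 6st
  -> R4 @ bar 10 tick 2 v(0, 1): B2/F3 TT untreated
  -> R2 @ bar 11 tick 0 v(0, 1): B2/F3 TT -> C3/C4 P8 similar

(2, 2, R7, (1,))
(4, 0, R1, (0, 1))
(8, 0, R2, (0, 1))
(9, 2, R7, (1,))
(10, 2, R4, (0, 1))
(11, 0, R2, (0, 1))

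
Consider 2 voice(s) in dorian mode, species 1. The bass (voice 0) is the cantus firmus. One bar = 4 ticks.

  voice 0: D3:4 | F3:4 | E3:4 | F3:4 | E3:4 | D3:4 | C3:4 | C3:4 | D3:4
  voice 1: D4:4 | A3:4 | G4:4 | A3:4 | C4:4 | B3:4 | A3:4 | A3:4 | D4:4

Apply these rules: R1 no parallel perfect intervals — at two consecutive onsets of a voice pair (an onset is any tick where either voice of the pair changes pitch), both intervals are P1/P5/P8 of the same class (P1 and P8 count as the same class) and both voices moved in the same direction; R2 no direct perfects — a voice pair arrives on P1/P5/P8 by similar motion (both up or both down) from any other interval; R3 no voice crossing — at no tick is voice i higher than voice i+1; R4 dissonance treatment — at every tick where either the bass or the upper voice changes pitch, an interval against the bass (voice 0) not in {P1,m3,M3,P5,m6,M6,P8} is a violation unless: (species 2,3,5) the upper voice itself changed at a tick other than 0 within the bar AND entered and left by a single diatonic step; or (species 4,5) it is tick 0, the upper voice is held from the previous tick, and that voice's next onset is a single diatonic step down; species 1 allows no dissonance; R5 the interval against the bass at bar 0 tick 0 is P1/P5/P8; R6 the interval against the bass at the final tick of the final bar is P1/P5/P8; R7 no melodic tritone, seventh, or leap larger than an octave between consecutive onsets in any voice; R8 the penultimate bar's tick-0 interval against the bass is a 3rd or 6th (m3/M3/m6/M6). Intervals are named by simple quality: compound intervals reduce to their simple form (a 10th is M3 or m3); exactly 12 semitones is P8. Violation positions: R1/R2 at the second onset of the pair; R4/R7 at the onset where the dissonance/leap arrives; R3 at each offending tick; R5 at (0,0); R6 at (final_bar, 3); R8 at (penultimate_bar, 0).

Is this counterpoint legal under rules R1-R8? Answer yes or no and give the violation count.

bar 0: v0=D3 v1=D4 (P8)
bar 1: v0=F3 v1=A3 (M3)
bar 2: v0=E3 v1=G4 (m3)
bar 3: v0=F3 v1=A3 (M3)
bar 4: v0=E3 v1=C4 (m6)
bar 5: v0=D3 v1=B3 (M6)
bar 6: v0=C3 v1=A3 (M6)
bar 7: v0=C3 v1=A3 (M6)
bar 8: v0=D3 v1=D4 (P8)
  R7 @ bar2.0: A3->G4 leap 10st
  R7 @ bar3.0: G4->A3 leap 10st
  R2 @ bar8.0: C3/A3 M6 -> D3/D4 P8 similar

No (3 violations)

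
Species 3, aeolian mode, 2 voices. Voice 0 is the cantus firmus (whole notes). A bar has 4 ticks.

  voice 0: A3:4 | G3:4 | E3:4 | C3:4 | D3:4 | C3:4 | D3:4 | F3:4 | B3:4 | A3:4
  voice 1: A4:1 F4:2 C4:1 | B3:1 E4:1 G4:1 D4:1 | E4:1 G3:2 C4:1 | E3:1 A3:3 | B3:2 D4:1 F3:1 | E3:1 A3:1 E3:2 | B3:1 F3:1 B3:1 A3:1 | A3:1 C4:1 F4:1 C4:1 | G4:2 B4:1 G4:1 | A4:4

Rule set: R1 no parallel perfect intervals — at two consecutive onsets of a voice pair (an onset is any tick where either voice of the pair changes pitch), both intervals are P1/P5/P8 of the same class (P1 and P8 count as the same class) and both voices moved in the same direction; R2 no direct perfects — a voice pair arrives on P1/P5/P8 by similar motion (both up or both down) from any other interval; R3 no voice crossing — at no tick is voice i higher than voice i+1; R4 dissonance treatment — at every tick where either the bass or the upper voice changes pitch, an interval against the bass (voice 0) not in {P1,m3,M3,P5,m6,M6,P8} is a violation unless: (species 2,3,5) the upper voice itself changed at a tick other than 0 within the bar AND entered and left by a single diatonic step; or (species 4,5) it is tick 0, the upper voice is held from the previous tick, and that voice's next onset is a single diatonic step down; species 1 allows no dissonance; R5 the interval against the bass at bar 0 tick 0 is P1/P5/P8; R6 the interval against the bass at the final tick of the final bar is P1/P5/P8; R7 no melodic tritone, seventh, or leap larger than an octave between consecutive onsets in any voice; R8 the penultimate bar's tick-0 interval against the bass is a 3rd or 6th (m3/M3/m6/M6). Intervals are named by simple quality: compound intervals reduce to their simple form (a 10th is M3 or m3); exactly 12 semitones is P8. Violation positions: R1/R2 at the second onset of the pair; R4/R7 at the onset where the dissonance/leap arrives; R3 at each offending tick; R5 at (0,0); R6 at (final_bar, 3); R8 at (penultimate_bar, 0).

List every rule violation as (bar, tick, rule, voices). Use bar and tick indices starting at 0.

bar 0: v0=A3 v1=A4 downbeat P8
bar 1: v0=G3 v1=B3 downbeat M3
bar 2: v0=E3 v1=E4 downbeat P8
bar 3: v0=C3 v1=E3 downbeat M3
bar 4: v0=D3 v1=B3 downbeat M6
bar 5: v0=C3 v1=E3 downbeat M3
bar 6: v0=D3 v1=B3 downbeat M6
bar 7: v0=F3 v1=A3 downbeat M3
bar 8: v0=B3 v1=G4 downbeat m6
bar 9: v0=A3 v1=A4 downbeat P8
  -> R7 @ bar 6 tick 1 v(1,): B3->F3 leap 6st
  -> R7 @ bar 6 tick 2 v(1,): F3->B3 leap 6st
  -> R7 @ bar 8 tick 0 v(0,): F3->B3 leap 6st

(6, 1, R7, (1,))
(6, 2, R7, (1,))
(8, 0, R7, (0,))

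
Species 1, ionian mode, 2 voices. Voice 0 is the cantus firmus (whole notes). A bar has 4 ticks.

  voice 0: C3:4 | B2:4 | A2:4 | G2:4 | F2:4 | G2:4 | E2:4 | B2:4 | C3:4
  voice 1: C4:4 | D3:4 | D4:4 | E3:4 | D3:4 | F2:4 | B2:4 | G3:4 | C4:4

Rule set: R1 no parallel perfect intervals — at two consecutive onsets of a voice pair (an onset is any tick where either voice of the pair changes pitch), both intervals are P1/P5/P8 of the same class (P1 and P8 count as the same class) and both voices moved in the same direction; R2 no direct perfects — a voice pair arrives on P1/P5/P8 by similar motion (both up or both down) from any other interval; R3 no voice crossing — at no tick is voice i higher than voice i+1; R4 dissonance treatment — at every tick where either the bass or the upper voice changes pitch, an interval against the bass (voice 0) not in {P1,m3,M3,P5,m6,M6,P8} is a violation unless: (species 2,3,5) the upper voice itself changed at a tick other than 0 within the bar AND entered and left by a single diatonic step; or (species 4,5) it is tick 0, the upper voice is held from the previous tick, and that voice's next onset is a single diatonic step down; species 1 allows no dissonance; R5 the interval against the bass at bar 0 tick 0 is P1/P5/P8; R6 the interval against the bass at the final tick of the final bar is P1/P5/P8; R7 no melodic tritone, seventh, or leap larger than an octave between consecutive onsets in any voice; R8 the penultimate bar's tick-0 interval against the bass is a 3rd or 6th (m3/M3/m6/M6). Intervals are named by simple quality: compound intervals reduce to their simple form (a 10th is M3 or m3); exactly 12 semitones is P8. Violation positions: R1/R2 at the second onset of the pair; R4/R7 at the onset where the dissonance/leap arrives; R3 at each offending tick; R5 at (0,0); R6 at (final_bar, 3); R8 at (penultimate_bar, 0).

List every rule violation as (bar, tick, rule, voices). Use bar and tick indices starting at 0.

bar 0: v0=C3 v1=C4 downbeat P8
bar 1: v0=B2 v1=D3 downbeat m3
bar 2: v0=A2 v1=D4 downbeat P4
bar 3: v0=G2 v1=E3 downbeat M6
bar 4: v0=F2 v1=D3 downbeat M6
bar 5: v0=G2 v1=F2 downbeat M2
bar 6: v0=E2 v1=B2 downbeat P5
bar 7: v0=B2 v1=G3 downbeat m6
bar 8: v0=C3 v1=C4 downbeat P8
  -> R7 @ bar 1 tick 0 v(1,): C4->D3 leap 10st
  -> R4 @ bar 2 tick 0 v(0, 1): A2/D4 P4 untreated
  -> R7 @ bar 3 tick 0 v(1,): D4->E3 leap 10st
  -> R3 @ bar 5 tick 0 v(0, 1): G2 above F2
  -> R4 @ bar 5 tick 0 v(0, 1): G2/F2 M2 untreated
  -> R3 @ bar 5 tick 1 v(0, 1): G2 above F2
  -> R3 @ bar 5 tick 2 v(0, 1): G2 above F2
  -> R3 @ bar 5 tick 3 v(0, 1): G2 above F2
  -> R7 @ bar 6 tick 0 v(1,): F2->B2 leap 6st
  -> R2 @ bar 8 tick 0 v(0, 1): B2/G3 m6 -> C3/C4 P8 similar

(1, 0, R7, (1,))
(2, 0, R4, (0, 1))
(3, 0, R7, (1,))
(5, 0, R3, (0, 1))
(5, 0, R4, (0, 1))
(5, 1, R3, (0, 1))
(5, 2, R3, (0, 1))
(5, 3, R3, (0, 1))
(6, 0, R7, (1,))
(8, 0, R2, (0, 1))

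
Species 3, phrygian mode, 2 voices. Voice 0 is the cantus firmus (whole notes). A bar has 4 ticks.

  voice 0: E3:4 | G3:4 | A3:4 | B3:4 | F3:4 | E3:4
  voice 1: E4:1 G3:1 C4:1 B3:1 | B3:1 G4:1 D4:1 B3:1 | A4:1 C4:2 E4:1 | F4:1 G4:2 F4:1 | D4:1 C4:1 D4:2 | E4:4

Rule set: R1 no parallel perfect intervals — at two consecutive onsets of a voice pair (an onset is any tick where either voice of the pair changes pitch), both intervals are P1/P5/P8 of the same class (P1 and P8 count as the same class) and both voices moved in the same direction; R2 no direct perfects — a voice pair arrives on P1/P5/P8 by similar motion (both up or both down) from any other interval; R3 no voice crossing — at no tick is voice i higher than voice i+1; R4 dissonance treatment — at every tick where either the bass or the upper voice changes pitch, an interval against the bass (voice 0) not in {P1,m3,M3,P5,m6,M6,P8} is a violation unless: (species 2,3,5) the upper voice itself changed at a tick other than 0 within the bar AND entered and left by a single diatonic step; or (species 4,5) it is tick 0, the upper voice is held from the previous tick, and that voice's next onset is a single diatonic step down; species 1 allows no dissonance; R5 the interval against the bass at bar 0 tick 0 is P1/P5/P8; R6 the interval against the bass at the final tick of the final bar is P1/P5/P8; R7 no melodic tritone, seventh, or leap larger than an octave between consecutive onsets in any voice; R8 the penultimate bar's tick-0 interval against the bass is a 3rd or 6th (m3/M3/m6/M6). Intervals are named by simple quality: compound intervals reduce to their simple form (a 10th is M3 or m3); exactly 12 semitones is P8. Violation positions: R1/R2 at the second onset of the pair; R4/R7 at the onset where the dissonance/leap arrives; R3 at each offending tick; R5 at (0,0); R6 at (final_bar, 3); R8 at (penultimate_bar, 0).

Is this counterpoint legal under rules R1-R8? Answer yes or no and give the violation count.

No (5 violations)

bar 0: v0=E3 v1=E4 (P8)
bar 1: v0=G3 v1=B3 (M3)
bar 2: v0=A3 v1=A4 (P8)
bar 3: v0=B3 v1=F4 (TT)
bar 4: v0=F3 v1=D4 (M6)
bar 5: v0=E3 v1=E4 (P8)
  R2 @ bar2.0: G3/B3 M3 -> A3/A4 P8 similar
  R7 @ bar2.0: B3->A4 leap 10st
  R4 @ bar3.0: B3/F4 TT untreated
  R4 @ bar3.3: B3/F4 TT untreated
  R7 @ bar4.0: B3->F3 leap 6st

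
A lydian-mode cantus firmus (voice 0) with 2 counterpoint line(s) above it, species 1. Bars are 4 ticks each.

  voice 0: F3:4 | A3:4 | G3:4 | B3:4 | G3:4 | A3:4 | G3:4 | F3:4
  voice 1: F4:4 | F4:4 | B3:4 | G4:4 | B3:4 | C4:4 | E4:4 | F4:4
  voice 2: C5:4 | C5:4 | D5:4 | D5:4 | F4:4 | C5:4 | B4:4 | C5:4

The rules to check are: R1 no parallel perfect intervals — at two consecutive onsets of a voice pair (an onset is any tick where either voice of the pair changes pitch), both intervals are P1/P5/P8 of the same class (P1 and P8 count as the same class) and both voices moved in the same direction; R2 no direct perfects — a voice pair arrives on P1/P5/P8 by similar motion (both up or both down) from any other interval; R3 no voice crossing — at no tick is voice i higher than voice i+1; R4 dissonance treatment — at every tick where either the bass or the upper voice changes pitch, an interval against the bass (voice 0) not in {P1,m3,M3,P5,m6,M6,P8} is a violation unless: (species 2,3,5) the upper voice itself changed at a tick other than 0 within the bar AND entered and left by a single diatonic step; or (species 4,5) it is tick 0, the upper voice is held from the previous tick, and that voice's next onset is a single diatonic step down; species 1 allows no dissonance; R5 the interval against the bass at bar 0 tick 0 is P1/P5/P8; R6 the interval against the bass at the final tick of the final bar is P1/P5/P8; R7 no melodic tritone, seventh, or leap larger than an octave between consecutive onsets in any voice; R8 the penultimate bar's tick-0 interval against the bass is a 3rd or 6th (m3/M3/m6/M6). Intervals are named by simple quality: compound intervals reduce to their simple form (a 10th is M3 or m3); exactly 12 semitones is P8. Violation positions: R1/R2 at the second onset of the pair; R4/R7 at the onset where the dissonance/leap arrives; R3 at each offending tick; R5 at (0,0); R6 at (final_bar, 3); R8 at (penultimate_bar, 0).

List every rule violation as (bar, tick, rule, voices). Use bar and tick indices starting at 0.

(2, 0, R7, (1,))
(4, 0, R4, (0, 2))
(5, 0, R2, (1, 2))
(7, 0, R1, (1, 2))

bar 0: v0=F3 v1=F4 v2=C5 downbeat P5
bar 1: v0=A3 v1=F4 v2=C5 downbeat m3
bar 2: v0=G3 v1=B3 v2=D5 downbeat P5
bar 3: v0=B3 v1=G4 v2=D5 downbeat m3
bar 4: v0=G3 v1=B3 v2=F4 downbeat m7
bar 5: v0=A3 v1=C4 v2=C5 downbeat m3
bar 6: v0=G3 v1=E4 v2=B4 downbeat M3
bar 7: v0=F3 v1=F4 v2=C5 downbeat P5
  -> R7 @ bar 2 tick 0 v(1,): F4->B3 leap 6st
  -> R4 @ bar 4 tick 0 v(0, 2): G3/F4 m7 untreated
  -> R2 @ bar 5 tick 0 v(1, 2): B3/F4 TT -> C4/C5 P8 similar
  -> R1 @ bar 7 tick 0 v(1, 2): E4/B4 P5 -> F4/C5 P5 similar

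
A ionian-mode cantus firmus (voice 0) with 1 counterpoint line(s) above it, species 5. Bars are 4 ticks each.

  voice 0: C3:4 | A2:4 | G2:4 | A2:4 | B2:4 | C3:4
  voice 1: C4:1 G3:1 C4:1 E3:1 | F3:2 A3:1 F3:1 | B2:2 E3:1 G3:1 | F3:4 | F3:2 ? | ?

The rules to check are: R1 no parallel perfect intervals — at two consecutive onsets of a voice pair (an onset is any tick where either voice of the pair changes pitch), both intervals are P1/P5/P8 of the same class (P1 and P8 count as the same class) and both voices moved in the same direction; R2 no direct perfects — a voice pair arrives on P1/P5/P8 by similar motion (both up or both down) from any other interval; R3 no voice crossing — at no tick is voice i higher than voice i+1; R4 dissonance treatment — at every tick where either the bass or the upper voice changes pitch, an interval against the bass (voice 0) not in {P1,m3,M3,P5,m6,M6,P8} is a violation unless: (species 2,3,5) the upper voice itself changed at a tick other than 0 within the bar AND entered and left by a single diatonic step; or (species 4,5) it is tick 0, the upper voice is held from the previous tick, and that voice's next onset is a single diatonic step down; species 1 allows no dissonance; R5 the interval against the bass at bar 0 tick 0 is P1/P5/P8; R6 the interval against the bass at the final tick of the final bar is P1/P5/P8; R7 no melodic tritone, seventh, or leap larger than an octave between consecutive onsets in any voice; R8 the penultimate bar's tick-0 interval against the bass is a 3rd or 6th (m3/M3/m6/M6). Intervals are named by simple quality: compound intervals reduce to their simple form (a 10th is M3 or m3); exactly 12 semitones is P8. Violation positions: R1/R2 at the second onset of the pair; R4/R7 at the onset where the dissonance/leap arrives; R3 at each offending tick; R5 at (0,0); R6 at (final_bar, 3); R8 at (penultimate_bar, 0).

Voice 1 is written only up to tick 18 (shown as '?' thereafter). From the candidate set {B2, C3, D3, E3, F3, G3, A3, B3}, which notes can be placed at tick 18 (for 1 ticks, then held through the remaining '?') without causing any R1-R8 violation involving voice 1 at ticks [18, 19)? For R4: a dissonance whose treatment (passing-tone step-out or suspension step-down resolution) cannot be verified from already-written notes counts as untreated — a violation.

{D3, F3, G3}

B2: violates R7
C3: violates R4
D3: legal
E3: violates R4
F3: legal
G3: legal
A3: violates R4
B3: violates R7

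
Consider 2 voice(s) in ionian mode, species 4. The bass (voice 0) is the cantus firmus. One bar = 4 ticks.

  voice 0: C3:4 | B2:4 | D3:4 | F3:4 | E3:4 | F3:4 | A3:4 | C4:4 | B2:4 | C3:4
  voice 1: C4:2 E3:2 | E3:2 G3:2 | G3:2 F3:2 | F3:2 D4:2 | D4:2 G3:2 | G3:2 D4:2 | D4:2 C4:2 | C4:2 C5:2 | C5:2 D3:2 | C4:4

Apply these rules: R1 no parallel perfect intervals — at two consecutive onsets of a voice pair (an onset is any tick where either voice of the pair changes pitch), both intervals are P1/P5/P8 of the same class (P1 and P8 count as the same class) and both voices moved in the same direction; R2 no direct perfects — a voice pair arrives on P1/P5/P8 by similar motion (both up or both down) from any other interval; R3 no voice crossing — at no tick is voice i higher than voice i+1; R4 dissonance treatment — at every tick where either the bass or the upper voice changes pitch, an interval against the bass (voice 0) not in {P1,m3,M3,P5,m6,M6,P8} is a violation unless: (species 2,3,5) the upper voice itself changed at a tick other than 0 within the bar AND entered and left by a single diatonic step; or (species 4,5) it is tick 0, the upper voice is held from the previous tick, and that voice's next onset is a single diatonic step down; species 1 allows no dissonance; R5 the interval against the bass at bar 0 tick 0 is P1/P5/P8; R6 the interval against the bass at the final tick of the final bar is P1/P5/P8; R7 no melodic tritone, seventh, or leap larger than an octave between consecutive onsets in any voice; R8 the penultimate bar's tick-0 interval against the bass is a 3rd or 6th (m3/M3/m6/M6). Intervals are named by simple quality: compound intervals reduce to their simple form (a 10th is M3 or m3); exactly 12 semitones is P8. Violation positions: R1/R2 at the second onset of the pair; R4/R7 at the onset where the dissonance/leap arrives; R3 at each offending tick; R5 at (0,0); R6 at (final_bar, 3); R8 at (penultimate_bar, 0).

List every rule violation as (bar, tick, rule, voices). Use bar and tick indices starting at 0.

bar 0: v0=C3 v1=C4 downbeat P8
bar 1: v0=B2 v1=E3 downbeat P4
bar 2: v0=D3 v1=G3 downbeat P4
bar 3: v0=F3 v1=F3 downbeat P1
bar 4: v0=E3 v1=D4 downbeat m7
bar 5: v0=F3 v1=G3 downbeat M2
bar 6: v0=A3 v1=D4 downbeat P4
bar 7: v0=C4 v1=C4 downbeat P1
bar 8: v0=B2 v1=C5 downbeat m2
bar 9: v0=C3 v1=C4 downbeat P8
  -> R4 @ bar 1 tick 0 v(0, 1): B2/E3 P4 untreated
  -> R4 @ bar 4 tick 0 v(0, 1): E3/D4 m7 untreated
  -> R4 @ bar 5 tick 0 v(0, 1): F3/G3 M2 untreated
  -> R4 @ bar 8 tick 0 v(0, 1): B2/C5 m2 untreated
  -> R7 @ bar 8 tick 0 v(0,): C4->B2 leap 13st
  -> R8 @ bar 8 tick 0 v(0, 1): penult m2 not 3rd/6th
  -> R7 @ bar 8 tick 2 v(1,): C5->D3 leap 22st
  -> R2 @ bar 9 tick 0 v(0, 1): B2/D3 m3 -> C3/C4 P8 similar
  -> R7 @ bar 9 tick 0 v(1,): D3->C4 leap 10st

(1, 0, R4, (0, 1))
(4, 0, R4, (0, 1))
(5, 0, R4, (0, 1))
(8, 0, R4, (0, 1))
(8, 0, R7, (0,))
(8, 0, R8, (0, 1))
(8, 2, R7, (1,))
(9, 0, R2, (0, 1))
(9, 0, R7, (1,))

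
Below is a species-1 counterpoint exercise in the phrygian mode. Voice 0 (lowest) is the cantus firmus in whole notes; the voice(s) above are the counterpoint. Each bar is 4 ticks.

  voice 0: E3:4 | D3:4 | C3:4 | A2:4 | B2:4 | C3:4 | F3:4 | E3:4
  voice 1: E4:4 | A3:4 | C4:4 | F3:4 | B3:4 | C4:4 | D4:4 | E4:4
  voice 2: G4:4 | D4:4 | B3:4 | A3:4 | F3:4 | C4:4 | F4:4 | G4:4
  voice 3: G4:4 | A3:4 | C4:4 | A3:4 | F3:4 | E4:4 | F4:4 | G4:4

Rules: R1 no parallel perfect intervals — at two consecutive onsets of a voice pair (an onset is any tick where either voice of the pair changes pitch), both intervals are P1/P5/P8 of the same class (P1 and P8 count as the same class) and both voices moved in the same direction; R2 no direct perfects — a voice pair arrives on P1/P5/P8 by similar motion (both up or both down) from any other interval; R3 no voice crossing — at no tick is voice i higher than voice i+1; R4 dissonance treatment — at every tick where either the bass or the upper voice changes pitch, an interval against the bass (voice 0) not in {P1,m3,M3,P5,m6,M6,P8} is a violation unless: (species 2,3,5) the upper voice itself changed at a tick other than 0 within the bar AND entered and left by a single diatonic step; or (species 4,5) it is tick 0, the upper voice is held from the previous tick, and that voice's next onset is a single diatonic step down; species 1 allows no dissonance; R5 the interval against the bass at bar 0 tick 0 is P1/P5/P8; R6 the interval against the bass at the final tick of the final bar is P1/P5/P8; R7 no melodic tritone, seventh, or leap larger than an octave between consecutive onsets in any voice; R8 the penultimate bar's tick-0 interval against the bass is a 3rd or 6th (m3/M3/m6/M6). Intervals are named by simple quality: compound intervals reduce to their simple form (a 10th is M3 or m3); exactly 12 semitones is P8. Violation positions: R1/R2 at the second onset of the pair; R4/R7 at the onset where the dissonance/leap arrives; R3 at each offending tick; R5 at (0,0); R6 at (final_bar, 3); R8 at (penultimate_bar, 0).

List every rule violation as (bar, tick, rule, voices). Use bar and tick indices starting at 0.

(0, 0, R5, (0, 2))
(0, 0, R5, (0, 3))
(1, 0, R2, (0, 1))
(1, 0, R2, (0, 2))
(1, 0, R2, (0, 3))
(1, 0, R2, (1, 3))
(1, 0, R3, (2, 3))
(1, 0, R7, (3,))
(1, 1, R3, (2, 3))
(1, 2, R3, (2, 3))
(1, 3, R3, (2, 3))
(2, 0, R1, (1, 3))
(2, 0, R3, (1, 2))
(2, 0, R4, (0, 2))
(2, 1, R3, (1, 2))
(2, 2, R3, (1, 2))
(2, 3, R3, (1, 2))
(3, 0, R1, (0, 3))
(3, 0, R2, (0, 2))
(3, 0, R2, (2, 3))
(4, 0, R1, (2, 3))
(4, 0, R2, (0, 1))
(4, 0, R3, (1, 2))
(4, 0, R4, (0, 2))
(4, 0, R4, (0, 3))
(4, 0, R7, (1,))
(4, 1, R3, (1, 2))
(4, 2, R3, (1, 2))
(4, 3, R3, (1, 2))
(5, 0, R1, (0, 1))
(5, 0, R2, (0, 2))
(5, 0, R2, (1, 2))
(5, 0, R7, (3,))
(6, 0, R1, (0, 2))
(6, 0, R2, (0, 3))
(6, 0, R2, (2, 3))
(6, 0, R8, (0, 2))
(6, 0, R8, (0, 3))
(7, 0, R1, (2, 3))
(7, 3, R6, (0, 2))
(7, 3, R6, (0, 3))

bar 0: v0=E3 v1=E4 v2=G4 v3=G4 downbeat m3
bar 1: v0=D3 v1=A3 v2=D4 v3=A3 downbeat P5
bar 2: v0=C3 v1=C4 v2=B3 v3=C4 downbeat P8
bar 3: v0=A2 v1=F3 v2=A3 v3=A3 downbeat P8
bar 4: v0=B2 v1=B3 v2=F3 v3=F3 downbeat TT
bar 5: v0=C3 v1=C4 v2=C4 v3=E4 downbeat M3
bar 6: v0=F3 v1=D4 v2=F4 v3=F4 downbeat P8
bar 7: v0=E3 v1=E4 v2=G4 v3=G4 downbeat m3
  -> R5 @ bar 0 tick 0 v(0, 2): opens on m3
  -> R5 @ bar 0 tick 0 v(0, 3): opens on m3
  -> R2 @ bar 1 tick 0 v(0, 1): E3/E4 P8 -> D3/A3 P5 similar
  -> R2 @ bar 1 tick 0 v(0, 2): E3/G4 m3 -> D3/D4 P8 similar
  -> R2 @ bar 1 tick 0 v(0, 3): E3/G4 m3 -> D3/A3 P5 similar
  -> R2 @ bar 1 tick 0 v(1, 3): E4/G4 m3 -> A3/A3 P1 similar
  -> R3 @ bar 1 tick 0 v(2, 3): D4 above A3
  -> R7 @ bar 1 tick 0 v(3,): G4->A3 leap 10st
  -> R3 @ bar 1 tick 1 v(2, 3): D4 above A3
  -> R3 @ bar 1 tick 2 v(2, 3): D4 above A3
  -> R3 @ bar 1 tick 3 v(2, 3): D4 above A3
  -> R1 @ bar 2 tick 0 v(1, 3): A3/A3 P1 -> C4/C4 P1 similar
  -> R3 @ bar 2 tick 0 v(1, 2): C4 above B3
  -> R4 @ bar 2 tick 0 v(0, 2): C3/B3 M7 untreated
  -> R3 @ bar 2 tick 1 v(1, 2): C4 above B3
  -> R3 @ bar 2 tick 2 v(1, 2): C4 above B3
  -> R3 @ bar 2 tick 3 v(1, 2): C4 above B3
  -> R1 @ bar 3 tick 0 v(0, 3): C3/C4 P8 -> A2/A3 P8 similar
  -> R2 @ bar 3 tick 0 v(0, 2): C3/B3 M7 -> A2/A3 P8 similar
  -> R2 @ bar 3 tick 0 v(2, 3): B3/C4 m2 -> A3/A3 P1 similar
  -> R1 @ bar 4 tick 0 v(2, 3): A3/A3 P1 -> F3/F3 P1 similar
  -> R2 @ bar 4 tick 0 v(0, 1): A2/F3 m6 -> B2/B3 P8 similar
  -> R3 @ bar 4 tick 0 v(1, 2): B3 above F3
  -> R4 @ bar 4 tick 0 v(0, 2): B2/F3 TT untreated
  -> R4 @ bar 4 tick 0 v(0, 3): B2/F3 TT untreated
  -> R7 @ bar 4 tick 0 v(1,): F3->B3 leap 6st
  -> R3 @ bar 4 tick 1 v(1, 2): B3 above F3
  -> R3 @ bar 4 tick 2 v(1, 2): B3 above F3
  -> R3 @ bar 4 tick 3 v(1, 2): B3 above F3
  -> R1 @ bar 5 tick 0 v(0, 1): B2/B3 P8 -> C3/C4 P8 similar
  -> R2 @ bar 5 tick 0 v(0, 2): B2/F3 TT -> C3/C4 P8 similar
  -> R2 @ bar 5 tick 0 v(1, 2): B3/F3 TT -> C4/C4 P1 similar
  -> R7 @ bar 5 tick 0 v(3,): F3->E4 leap 11st
  -> R1 @ bar 6 tick 0 v(0, 2): C3/C4 P8 -> F3/F4 P8 similar
  -> R2 @ bar 6 tick 0 v(0, 3): C3/E4 M3 -> F3/F4 P8 similar
  -> R2 @ bar 6 tick 0 v(2, 3): C4/E4 M3 -> F4/F4 P1 similar
  -> R8 @ bar 6 tick 0 v(0, 2): penult P8 not 3rd/6th
  -> R8 @ bar 6 tick 0 v(0, 3): penult P8 not 3rd/6th
  -> R1 @ bar 7 tick 0 v(2, 3): F4/F4 P1 -> G4/G4 P1 similar
  -> R6 @ bar 7 tick 3 v(0, 2): closes on m3
  -> R6 @ bar 7 tick 3 v(0, 3): closes on m3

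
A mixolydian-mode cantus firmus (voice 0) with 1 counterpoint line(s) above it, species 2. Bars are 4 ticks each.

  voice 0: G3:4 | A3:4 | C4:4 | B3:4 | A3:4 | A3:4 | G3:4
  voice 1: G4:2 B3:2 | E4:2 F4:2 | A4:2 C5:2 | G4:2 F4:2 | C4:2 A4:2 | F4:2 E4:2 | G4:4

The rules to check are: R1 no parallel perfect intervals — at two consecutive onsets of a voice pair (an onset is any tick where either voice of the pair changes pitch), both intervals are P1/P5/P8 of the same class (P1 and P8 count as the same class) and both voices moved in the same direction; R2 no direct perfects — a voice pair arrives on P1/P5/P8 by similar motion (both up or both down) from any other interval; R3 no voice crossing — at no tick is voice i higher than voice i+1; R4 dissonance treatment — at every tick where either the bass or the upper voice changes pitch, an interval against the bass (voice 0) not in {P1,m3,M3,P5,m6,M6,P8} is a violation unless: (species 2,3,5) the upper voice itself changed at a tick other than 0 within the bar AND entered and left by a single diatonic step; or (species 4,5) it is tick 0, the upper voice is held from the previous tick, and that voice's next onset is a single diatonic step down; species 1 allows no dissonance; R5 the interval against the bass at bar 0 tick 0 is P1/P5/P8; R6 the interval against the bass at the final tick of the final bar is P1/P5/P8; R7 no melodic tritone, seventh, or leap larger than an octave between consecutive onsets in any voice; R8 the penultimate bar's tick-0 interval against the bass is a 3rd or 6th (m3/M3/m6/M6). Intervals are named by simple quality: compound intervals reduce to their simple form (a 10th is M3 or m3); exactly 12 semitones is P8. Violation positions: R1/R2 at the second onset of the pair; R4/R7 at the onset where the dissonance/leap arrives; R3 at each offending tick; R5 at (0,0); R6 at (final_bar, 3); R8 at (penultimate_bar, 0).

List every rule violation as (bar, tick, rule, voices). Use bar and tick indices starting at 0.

(1, 0, R2, (0, 1))
(3, 2, R4, (0, 1))

bar 0: v0=G3 v1=G4 downbeat P8
bar 1: v0=A3 v1=E4 downbeat P5
bar 2: v0=C4 v1=A4 downbeat M6
bar 3: v0=B3 v1=G4 downbeat m6
bar 4: v0=A3 v1=C4 downbeat m3
bar 5: v0=A3 v1=F4 downbeat m6
bar 6: v0=G3 v1=G4 downbeat P8
  -> R2 @ bar 1 tick 0 v(0, 1): G3/B3 M3 -> A3/E4 P5 similar
  -> R4 @ bar 3 tick 2 v(0, 1): B3/F4 TT untreated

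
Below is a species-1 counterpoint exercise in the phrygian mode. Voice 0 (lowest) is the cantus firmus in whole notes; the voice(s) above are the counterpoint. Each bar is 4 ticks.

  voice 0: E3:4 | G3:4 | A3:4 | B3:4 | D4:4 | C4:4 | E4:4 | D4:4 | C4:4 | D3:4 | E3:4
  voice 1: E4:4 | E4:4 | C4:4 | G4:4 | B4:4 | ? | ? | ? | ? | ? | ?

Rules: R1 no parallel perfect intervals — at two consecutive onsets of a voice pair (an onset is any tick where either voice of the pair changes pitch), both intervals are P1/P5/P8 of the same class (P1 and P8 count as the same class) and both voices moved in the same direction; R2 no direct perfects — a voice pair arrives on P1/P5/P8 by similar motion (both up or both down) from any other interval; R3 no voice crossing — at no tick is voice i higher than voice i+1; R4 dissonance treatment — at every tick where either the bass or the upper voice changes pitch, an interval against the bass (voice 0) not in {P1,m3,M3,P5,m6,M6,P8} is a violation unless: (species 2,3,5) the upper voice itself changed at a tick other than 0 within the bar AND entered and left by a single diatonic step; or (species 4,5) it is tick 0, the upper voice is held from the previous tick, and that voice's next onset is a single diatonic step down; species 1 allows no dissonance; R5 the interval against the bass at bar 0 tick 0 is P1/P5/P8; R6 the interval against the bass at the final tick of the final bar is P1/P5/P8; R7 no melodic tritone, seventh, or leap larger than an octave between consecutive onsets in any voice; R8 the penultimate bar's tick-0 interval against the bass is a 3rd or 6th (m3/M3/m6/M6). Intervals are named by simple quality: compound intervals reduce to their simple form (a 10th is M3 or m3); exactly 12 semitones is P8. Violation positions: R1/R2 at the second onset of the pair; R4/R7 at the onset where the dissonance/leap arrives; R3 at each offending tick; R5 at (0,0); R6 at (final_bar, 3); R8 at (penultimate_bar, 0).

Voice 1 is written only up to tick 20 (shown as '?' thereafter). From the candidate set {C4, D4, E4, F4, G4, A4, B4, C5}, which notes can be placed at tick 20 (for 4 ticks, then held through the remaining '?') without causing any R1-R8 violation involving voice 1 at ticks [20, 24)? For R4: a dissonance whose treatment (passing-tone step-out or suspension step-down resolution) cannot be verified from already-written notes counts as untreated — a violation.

C4: violates R2,R7
D4: violates R4
E4: legal
F4: violates R4,R7
G4: violates R2
A4: legal
B4: violates R4
C5: legal

{A4, C5, E4}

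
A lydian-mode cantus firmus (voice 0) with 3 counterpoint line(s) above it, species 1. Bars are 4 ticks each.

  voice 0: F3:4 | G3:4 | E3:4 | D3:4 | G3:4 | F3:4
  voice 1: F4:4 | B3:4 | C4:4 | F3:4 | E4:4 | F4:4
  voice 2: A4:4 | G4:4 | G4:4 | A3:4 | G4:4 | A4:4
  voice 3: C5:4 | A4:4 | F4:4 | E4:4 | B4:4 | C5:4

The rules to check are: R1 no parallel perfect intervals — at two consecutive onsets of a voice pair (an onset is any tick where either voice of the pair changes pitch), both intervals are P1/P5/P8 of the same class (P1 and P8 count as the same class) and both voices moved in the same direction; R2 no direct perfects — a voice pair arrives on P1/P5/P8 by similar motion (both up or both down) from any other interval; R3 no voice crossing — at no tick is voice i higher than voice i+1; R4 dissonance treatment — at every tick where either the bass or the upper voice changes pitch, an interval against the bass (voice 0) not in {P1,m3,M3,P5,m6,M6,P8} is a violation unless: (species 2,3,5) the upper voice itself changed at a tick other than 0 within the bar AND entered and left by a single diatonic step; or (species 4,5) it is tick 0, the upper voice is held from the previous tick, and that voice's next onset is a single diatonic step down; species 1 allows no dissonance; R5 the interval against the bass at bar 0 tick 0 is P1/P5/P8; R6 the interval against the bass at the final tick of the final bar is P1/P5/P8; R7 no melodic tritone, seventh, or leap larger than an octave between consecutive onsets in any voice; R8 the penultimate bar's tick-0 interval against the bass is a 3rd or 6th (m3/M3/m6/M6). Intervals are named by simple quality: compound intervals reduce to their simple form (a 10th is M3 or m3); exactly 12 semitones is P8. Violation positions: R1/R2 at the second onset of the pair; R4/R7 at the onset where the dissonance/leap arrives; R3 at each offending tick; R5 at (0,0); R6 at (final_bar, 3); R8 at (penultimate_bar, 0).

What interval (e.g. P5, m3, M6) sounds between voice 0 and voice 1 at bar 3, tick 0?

m3

voice 0=D3 voice 1=F3 -> m3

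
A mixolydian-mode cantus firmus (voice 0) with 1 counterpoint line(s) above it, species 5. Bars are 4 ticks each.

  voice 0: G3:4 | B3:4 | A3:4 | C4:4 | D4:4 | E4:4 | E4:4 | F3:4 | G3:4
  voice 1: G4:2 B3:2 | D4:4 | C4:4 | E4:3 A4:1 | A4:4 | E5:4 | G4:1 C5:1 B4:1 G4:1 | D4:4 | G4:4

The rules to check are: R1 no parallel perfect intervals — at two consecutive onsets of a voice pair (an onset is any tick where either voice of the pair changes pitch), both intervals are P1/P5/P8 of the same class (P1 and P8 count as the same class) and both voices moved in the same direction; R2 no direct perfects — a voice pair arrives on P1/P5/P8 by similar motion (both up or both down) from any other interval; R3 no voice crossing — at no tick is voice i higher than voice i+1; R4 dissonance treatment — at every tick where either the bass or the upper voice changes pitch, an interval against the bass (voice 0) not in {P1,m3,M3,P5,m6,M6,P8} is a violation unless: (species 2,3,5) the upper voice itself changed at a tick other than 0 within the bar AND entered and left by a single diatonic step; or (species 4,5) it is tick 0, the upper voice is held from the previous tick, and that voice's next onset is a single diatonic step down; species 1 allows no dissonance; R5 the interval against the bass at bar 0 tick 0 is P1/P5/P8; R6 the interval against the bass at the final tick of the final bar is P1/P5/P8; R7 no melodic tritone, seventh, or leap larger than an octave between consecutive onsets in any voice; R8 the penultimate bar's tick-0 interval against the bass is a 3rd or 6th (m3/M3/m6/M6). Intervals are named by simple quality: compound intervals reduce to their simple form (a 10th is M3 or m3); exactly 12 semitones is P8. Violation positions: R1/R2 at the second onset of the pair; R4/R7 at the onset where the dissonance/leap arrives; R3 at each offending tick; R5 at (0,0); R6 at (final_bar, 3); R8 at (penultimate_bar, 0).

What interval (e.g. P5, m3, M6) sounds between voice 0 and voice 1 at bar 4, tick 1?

voice 0=D4 voice 1=A4 -> P5

P5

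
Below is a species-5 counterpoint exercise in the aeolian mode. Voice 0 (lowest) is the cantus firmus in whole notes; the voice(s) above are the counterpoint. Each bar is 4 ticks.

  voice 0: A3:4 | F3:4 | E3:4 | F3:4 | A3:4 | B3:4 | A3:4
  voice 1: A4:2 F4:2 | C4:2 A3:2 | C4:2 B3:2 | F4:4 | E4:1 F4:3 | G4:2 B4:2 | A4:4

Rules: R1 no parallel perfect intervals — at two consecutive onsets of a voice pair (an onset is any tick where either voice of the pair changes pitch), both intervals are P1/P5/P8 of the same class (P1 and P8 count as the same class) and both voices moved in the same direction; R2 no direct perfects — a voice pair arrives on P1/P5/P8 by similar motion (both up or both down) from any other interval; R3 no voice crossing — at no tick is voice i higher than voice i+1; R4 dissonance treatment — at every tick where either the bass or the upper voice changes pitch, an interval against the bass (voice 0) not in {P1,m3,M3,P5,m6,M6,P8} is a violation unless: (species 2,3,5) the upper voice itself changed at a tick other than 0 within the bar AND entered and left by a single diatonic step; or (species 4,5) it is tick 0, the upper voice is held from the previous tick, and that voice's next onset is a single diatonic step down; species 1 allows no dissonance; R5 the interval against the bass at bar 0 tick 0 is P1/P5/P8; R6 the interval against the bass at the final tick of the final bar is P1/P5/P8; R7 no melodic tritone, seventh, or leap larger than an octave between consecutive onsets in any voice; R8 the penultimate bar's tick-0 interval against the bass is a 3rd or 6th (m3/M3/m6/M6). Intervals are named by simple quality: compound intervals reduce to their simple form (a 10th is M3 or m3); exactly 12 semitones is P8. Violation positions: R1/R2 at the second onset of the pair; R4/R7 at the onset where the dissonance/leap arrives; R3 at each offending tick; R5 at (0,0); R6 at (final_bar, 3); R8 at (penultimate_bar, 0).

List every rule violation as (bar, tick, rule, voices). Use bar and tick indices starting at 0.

(1, 0, R2, (0, 1))
(3, 0, R2, (0, 1))
(3, 0, R7, (1,))
(6, 0, R1, (0, 1))

bar 0: v0=A3 v1=A4 downbeat P8
bar 1: v0=F3 v1=C4 downbeat P5
bar 2: v0=E3 v1=C4 downbeat m6
bar 3: v0=F3 v1=F4 downbeat P8
bar 4: v0=A3 v1=E4 downbeat P5
bar 5: v0=B3 v1=G4 downbeat m6
bar 6: v0=A3 v1=A4 downbeat P8
  -> R2 @ bar 1 tick 0 v(0, 1): A3/F4 m6 -> F3/C4 P5 similar
  -> R2 @ bar 3 tick 0 v(0, 1): E3/B3 P5 -> F3/F4 P8 similar
  -> R7 @ bar 3 tick 0 v(1,): B3->F4 leap 6st
  -> R1 @ bar 6 tick 0 v(0, 1): B3/B4 P8 -> A3/A4 P8 similar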